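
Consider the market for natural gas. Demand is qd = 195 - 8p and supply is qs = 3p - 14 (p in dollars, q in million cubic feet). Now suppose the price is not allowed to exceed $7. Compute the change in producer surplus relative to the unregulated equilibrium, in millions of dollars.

In a free market, 195 - 8p = 3p - 14 gives the equilibrium p* = 19, q* = 43.
The ceiling of 7 is below the equilibrium price 19, so it binds.
At p = 7: qd = 195 - 8·7 = 139 and qs = 3·7 - 14 = 7.
Producer surplus without the control is ½ · (19 - 14/3) · 43 = 1849/6.
With the ceiling, producers sell 7 units at 7, so PS = ½ · (7 - 14/3) · 7 = 49/6.
Change in producer surplus = 49/6 - 1849/6 = -300.

-300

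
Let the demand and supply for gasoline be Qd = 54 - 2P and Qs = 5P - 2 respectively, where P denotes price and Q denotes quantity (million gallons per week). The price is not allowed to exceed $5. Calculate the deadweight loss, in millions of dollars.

78.75

Equilibrium: 54 - 2P = 5P - 2, so 56 = 7P and P* = 8, Q* = 38.
The ceiling of 5 is below the equilibrium price 8, so it binds.
At P = 5: Qd = 54 - 2·5 = 44 and Qs = 5·5 - 2 = 23.
Quantity traded falls to 23. At Q = 23 the demand price is (54 - 23)/2 = 15.5 and the supply price is (2 + 23)/5 = 5.
Deadweight loss = ½ · (15.5 - 5) · (38 - 23) = ½ · 10.5 · 15 = 78.75.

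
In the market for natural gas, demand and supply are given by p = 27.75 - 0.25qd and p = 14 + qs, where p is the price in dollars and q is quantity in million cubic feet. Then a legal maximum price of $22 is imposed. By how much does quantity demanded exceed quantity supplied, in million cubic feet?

15

Rearranging demand gives qd = 111 - 4p; rearranging supply gives qs = p - 14. Without the control the market clears where 111 - 4p = p - 14, i.e. p* = 25 and q* = 11.
Because the ceiling (22) lies below the market-clearing price, it is binding.
At p = 22: qd = 111 - 4·22 = 23 and qs = 22 - 14 = 8.
Shortage = qd - qs = 23 - 8 = 15.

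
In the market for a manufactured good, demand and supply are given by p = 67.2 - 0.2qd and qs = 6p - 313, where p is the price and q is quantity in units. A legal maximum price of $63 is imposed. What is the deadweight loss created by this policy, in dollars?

0

Rearranging demand gives qd = 336 - 5p. In a free market, 336 - 5p = 6p - 313 gives the equilibrium p* = 59, q* = 41.
The ceiling of 63 is above the equilibrium price 59, so it is not binding; the market clears at p* = 59, q* = 41.
Since the control does not bind, no trades are prevented and deadweight loss is zero.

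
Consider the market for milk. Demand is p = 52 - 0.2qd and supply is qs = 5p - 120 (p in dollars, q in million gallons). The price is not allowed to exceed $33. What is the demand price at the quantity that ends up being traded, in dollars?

Rearranging demand gives qd = 260 - 5p. Setting quantity demanded equal to quantity supplied, 260 - 5p = 5p - 120, gives p* = 38 and q* = 70.
Because the ceiling (33) lies below the market-clearing price, it is binding.
At p = 33: qd = 260 - 5·33 = 95 and qs = 5·33 - 120 = 45.
Only 45 units reach the market. On the demand curve, the marginal buyer's willingness to pay at q = 45 is (260 - 45)/5 = 43.

43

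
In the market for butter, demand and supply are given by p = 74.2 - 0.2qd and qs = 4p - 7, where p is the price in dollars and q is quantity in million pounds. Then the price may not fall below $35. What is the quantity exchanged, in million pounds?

Rearranging demand gives qd = 371 - 5p. Equilibrium: 371 - 5p = 4p - 7, so 378 = 9p and p* = 42, q* = 161.
The floor of 35 is below the equilibrium price 42, so it is not binding; the market clears at p* = 42, q* = 161.

161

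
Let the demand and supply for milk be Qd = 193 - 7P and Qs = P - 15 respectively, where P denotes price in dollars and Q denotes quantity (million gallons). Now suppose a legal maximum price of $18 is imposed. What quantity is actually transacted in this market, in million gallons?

In a free market, 193 - 7P = P - 15 gives the equilibrium P* = 26, Q* = 11.
Because the ceiling (18) lies below the market-clearing price, it is binding.
At P = 18: Qd = 193 - 7·18 = 67 and Qs = 18 - 15 = 3.
The quantity actually transacted is the short side, supply: 3.

3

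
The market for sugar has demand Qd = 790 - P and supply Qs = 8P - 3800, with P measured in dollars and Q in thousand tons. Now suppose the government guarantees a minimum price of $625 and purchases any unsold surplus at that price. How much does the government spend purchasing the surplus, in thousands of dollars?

646875

Without the control the market clears where 790 - P = 8P - 3800, i.e. P* = 510 and Q* = 280.
Since 625 > 510, the floor is binding.
At P = 625: Qd = 790 - 625 = 165 and Qs = 8·625 - 3800 = 1200.
Surplus = Qs - Qd = 1035.
Government expenditure = surplus × support price = 1035 × 625 = 646875.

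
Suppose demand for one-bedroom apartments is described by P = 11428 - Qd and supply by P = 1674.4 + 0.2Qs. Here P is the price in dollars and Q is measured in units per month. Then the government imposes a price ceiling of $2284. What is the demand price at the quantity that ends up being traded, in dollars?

Rearranging demand gives Qd = 11428 - P; rearranging supply gives Qs = 5P - 8372. Equilibrium: 11428 - P = 5P - 8372, so 19800 = 6P and P* = 3300, Q* = 8128.
Since 2284 < 3300, the ceiling is binding.
At P = 2284: Qd = 11428 - 2284 = 9144 and Qs = 5·2284 - 8372 = 3048.
Only 3048 units reach the market. On the demand curve, the marginal buyer's willingness to pay at Q = 3048 is (11428 - 3048) = 8380.

8380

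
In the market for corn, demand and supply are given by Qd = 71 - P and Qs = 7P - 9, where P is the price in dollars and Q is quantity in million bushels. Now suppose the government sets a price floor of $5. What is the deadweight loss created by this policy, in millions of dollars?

0

Equilibrium: 71 - P = 7P - 9, so 80 = 8P and P* = 10, Q* = 61.
The floor of 5 is below the equilibrium price 10, so it is not binding; the market clears at P* = 10, Q* = 61.
Since the control does not bind, no trades are prevented and deadweight loss is zero.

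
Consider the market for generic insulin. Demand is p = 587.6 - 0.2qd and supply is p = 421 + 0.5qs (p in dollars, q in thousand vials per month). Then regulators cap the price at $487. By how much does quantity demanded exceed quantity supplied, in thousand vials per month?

Rearranging demand gives qd = 2938 - 5p; rearranging supply gives qs = 2p - 842. Setting quantity demanded equal to quantity supplied, 2938 - 5p = 2p - 842, gives p* = 540 and q* = 238.
The ceiling of 487 is below the equilibrium price 540, so it binds.
At p = 487: qd = 2938 - 5·487 = 503 and qs = 2·487 - 842 = 132.
Shortage = qd - qs = 503 - 132 = 371.

371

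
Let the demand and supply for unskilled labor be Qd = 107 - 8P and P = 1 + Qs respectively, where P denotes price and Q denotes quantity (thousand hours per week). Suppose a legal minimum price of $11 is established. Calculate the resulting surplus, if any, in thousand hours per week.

Rearranging supply gives Qs = P - 1. In a free market, 107 - 8P = P - 1 gives the equilibrium P* = 12, Q* = 11.
Since 11 is below P* = 12, the floor does not bind and the free-market outcome prevails.
Since the control does not bind, there is no surplus.

0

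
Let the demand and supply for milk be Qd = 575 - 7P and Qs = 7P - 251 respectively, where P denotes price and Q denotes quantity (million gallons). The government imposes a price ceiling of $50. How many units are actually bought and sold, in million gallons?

Without the control the market clears where 575 - 7P = 7P - 251, i.e. P* = 59 and Q* = 162.
Since 50 < 59, the ceiling is binding.
At P = 50: Qd = 575 - 7·50 = 225 and Qs = 7·50 - 251 = 99.
The quantity actually transacted is the short side, supply: 99.

99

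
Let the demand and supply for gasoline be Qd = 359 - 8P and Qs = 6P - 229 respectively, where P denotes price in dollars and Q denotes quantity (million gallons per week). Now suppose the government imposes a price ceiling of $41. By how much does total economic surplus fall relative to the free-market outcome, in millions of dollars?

5.25

Without the control the market clears where 359 - 8P = 6P - 229, i.e. P* = 42 and Q* = 23.
Since 41 < 42, the ceiling is binding.
At P = 41: Qd = 359 - 8·41 = 31 and Qs = 6·41 - 229 = 17.
Quantity traded falls to 17. At Q = 17 the demand price is (359 - 17)/8 = 42.75 and the supply price is (229 + 17)/6 = 41.
Deadweight loss = ½ · (42.75 - 41) · (23 - 17) = ½ · 1.75 · 6 = 5.25.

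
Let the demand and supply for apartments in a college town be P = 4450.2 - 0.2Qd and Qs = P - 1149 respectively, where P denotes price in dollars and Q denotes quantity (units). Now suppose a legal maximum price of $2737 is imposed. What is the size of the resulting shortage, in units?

6978

Rearranging demand gives Qd = 22251 - 5P. Setting quantity demanded equal to quantity supplied, 22251 - 5P = P - 1149, gives P* = 3900 and Q* = 2751.
The ceiling of 2737 is below the equilibrium price 3900, so it binds.
At P = 2737: Qd = 22251 - 5·2737 = 8566 and Qs = 2737 - 1149 = 1588.
Shortage = Qd - Qs = 8566 - 1588 = 6978.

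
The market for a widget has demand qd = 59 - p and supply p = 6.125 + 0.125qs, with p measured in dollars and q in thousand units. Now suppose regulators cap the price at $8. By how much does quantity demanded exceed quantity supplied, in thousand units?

36

Rearranging supply gives qs = 8p - 49. Setting quantity demanded equal to quantity supplied, 59 - p = 8p - 49, gives p* = 12 and q* = 47.
The ceiling of 8 is below the equilibrium price 12, so it binds.
At p = 8: qd = 59 - 8 = 51 and qs = 8·8 - 49 = 15.
Shortage = qd - qs = 51 - 15 = 36.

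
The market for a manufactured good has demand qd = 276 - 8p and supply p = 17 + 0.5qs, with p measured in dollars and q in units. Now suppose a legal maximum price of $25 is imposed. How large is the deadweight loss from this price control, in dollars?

Rearranging supply gives qs = 2p - 34. In a free market, 276 - 8p = 2p - 34 gives the equilibrium p* = 31, q* = 28.
Since 25 < 31, the ceiling is binding.
At p = 25: qd = 276 - 8·25 = 76 and qs = 2·25 - 34 = 16.
Quantity traded falls to 16. At q = 16 the demand price is (276 - 16)/8 = 32.5 and the supply price is (34 + 16)/2 = 25.
Deadweight loss = ½ · (32.5 - 25) · (28 - 16) = ½ · 7.5 · 12 = 45.

45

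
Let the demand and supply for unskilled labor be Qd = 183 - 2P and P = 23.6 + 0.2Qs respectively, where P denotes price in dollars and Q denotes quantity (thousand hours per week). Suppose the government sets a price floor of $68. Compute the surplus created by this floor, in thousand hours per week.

Rearranging supply gives Qs = 5P - 118. Without the control the market clears where 183 - 2P = 5P - 118, i.e. P* = 43 and Q* = 97.
The floor of 68 is above the equilibrium price 43, so it binds.
At P = 68: Qd = 183 - 2·68 = 47 and Qs = 5·68 - 118 = 222.
Surplus = Qs - Qd = 222 - 47 = 175.

175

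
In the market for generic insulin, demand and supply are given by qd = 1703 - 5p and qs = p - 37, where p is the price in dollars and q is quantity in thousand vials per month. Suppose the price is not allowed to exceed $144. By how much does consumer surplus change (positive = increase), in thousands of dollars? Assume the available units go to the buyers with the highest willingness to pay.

Setting quantity demanded equal to quantity supplied, 1703 - 5p = p - 37, gives p* = 290 and q* = 253.
The ceiling of 144 is below the equilibrium price 290, so it binds.
At p = 144: qd = 1703 - 5·144 = 983 and qs = 144 - 37 = 107.
Consumer surplus without the control is ½ · (340.6 - 290) · 253 = 6400.9.
With the ceiling, 107 units are sold at 144 (assume they go to the highest-value buyers). The demand price at q = 107 is 319.2, so CS = ½ · [(340.6 - 144) + (319.2 - 144)] · 107 = 19891.3.
Change in consumer surplus = 19891.3 - 6400.9 = 13490.4.

13490.4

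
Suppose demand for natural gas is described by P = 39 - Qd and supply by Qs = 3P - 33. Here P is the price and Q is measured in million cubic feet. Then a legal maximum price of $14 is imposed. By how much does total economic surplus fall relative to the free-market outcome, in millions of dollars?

96

Rearranging demand gives Qd = 39 - P. Without the control the market clears where 39 - P = 3P - 33, i.e. P* = 18 and Q* = 21.
Because the ceiling (14) lies below the market-clearing price, it is binding.
At P = 14: Qd = 39 - 14 = 25 and Qs = 3·14 - 33 = 9.
Quantity traded falls to 9. At Q = 9 the demand price is 39 - 9 = 30 and the supply price is (33 + 9)/3 = 14.
Deadweight loss = ½ · (30 - 14) · (21 - 9) = ½ · 16 · 12 = 96.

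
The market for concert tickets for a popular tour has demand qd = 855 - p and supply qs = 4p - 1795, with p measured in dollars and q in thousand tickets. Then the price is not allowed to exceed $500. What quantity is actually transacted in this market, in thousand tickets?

Setting quantity demanded equal to quantity supplied, 855 - p = 4p - 1795, gives p* = 530 and q* = 325.
Because the ceiling (500) lies below the market-clearing price, it is binding.
At p = 500: qd = 855 - 500 = 355 and qs = 4·500 - 1795 = 205.
The quantity actually transacted is the short side, supply: 205.

205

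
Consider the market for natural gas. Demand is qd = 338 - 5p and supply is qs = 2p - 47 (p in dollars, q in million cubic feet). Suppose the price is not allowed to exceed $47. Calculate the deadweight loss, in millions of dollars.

Setting quantity demanded equal to quantity supplied, 338 - 5p = 2p - 47, gives p* = 55 and q* = 63.
Since 47 < 55, the ceiling is binding.
At p = 47: qd = 338 - 5·47 = 103 and qs = 2·47 - 47 = 47.
Quantity traded falls to 47. At q = 47 the demand price is (338 - 47)/5 = 58.2 and the supply price is (47 + 47)/2 = 47.
Deadweight loss = ½ · (58.2 - 47) · (63 - 47) = ½ · 11.2 · 16 = 89.6.

89.6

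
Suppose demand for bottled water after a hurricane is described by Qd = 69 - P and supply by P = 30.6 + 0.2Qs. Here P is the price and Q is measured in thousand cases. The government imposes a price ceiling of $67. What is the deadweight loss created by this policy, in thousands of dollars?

Rearranging supply gives Qs = 5P - 153. Equilibrium: 69 - P = 5P - 153, so 222 = 6P and P* = 37, Q* = 32.
Since 67 is above P* = 37, the ceiling does not bind and the free-market outcome prevails.
Since the control does not bind, no trades are prevented and deadweight loss is zero.

0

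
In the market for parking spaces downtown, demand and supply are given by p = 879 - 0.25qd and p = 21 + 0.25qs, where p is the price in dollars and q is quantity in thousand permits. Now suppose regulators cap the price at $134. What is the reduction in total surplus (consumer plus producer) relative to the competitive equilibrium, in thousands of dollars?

399424

Rearranging demand gives qd = 3516 - 4p; rearranging supply gives qs = 4p - 84. Setting quantity demanded equal to quantity supplied, 3516 - 4p = 4p - 84, gives p* = 450 and q* = 1716.
The ceiling of 134 is below the equilibrium price 450, so it binds.
At p = 134: qd = 3516 - 4·134 = 2980 and qs = 4·134 - 84 = 452.
Quantity traded falls to 452. At q = 452 the demand price is (3516 - 452)/4 = 766 and the supply price is (84 + 452)/4 = 134.
Deadweight loss = ½ · (766 - 134) · (1716 - 452) = ½ · 632 · 1264 = 399424.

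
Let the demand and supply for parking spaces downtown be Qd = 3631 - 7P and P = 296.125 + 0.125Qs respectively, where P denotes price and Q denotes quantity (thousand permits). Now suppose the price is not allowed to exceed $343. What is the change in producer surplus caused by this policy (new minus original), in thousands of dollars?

-34371

Rearranging supply gives Qs = 8P - 2369. Setting quantity demanded equal to quantity supplied, 3631 - 7P = 8P - 2369, gives P* = 400 and Q* = 831.
Because the ceiling (343) lies below the market-clearing price, it is binding.
At P = 343: Qd = 3631 - 7·343 = 1230 and Qs = 8·343 - 2369 = 375.
Producer surplus without the control is ½ · (400 - 296.125) · 831 = 43160.0625.
With the ceiling, producers sell 375 units at 343, so PS = ½ · (343 - 296.125) · 375 = 8789.0625.
Change in producer surplus = 8789.0625 - 43160.0625 = -34371.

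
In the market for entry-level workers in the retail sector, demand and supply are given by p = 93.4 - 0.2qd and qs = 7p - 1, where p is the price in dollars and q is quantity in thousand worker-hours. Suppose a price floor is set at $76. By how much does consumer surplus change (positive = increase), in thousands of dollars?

Rearranging demand gives qd = 467 - 5p. Without the control the market clears where 467 - 5p = 7p - 1, i.e. p* = 39 and q* = 272.
Since 76 > 39, the floor is binding.
At p = 76: qd = 467 - 5·76 = 87 and qs = 7·76 - 1 = 531.
Consumer surplus without the control is ½ · (93.4 - 39) · 272 = 7398.4.
With the floor, consumers buy 87 units at 76, so CS = ½ · (93.4 - 76) · 87 = 756.9.
Change in consumer surplus = 756.9 - 7398.4 = -6641.5.

-6641.5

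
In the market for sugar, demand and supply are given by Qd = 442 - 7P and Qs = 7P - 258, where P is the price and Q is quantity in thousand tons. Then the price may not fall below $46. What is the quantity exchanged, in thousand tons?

92

Without the control the market clears where 442 - 7P = 7P - 258, i.e. P* = 50 and Q* = 92.
The floor of 46 is below the equilibrium price 50, so it is not binding; the market clears at P* = 50, Q* = 92.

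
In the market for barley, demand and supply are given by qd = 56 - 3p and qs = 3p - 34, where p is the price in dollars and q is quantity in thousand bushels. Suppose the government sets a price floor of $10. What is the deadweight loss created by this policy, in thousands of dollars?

0

Without the control the market clears where 56 - 3p = 3p - 34, i.e. p* = 15 and q* = 11.
Since 10 is below p* = 15, the floor does not bind and the free-market outcome prevails.
Since the control does not bind, no trades are prevented and deadweight loss is zero.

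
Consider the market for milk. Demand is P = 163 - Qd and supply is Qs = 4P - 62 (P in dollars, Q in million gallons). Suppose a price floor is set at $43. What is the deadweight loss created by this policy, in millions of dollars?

Rearranging demand gives Qd = 163 - P. In a free market, 163 - P = 4P - 62 gives the equilibrium P* = 45, Q* = 118.
Since 43 is below P* = 45, the floor does not bind and the free-market outcome prevails.
Since the control does not bind, no trades are prevented and deadweight loss is zero.

0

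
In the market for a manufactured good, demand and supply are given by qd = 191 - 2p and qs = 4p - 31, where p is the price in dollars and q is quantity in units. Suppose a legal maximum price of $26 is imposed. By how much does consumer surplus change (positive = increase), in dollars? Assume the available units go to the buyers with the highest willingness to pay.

319

In a free market, 191 - 2p = 4p - 31 gives the equilibrium p* = 37, q* = 117.
The ceiling of 26 is below the equilibrium price 37, so it binds.
At p = 26: qd = 191 - 2·26 = 139 and qs = 4·26 - 31 = 73.
Consumer surplus without the control is ½ · (95.5 - 37) · 117 = 3422.25.
With the ceiling, 73 units are sold at 26 (assume they go to the highest-value buyers). The demand price at q = 73 is 59, so CS = ½ · [(95.5 - 26) + (59 - 26)] · 73 = 3741.25.
Change in consumer surplus = 3741.25 - 3422.25 = 319.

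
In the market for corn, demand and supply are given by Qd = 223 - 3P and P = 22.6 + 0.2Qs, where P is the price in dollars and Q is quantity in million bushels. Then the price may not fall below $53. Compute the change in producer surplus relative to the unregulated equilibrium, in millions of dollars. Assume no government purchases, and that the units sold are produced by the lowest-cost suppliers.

595.1

Rearranging supply gives Qs = 5P - 113. In a free market, 223 - 3P = 5P - 113 gives the equilibrium P* = 42, Q* = 97.
The floor of 53 is above the equilibrium price 42, so it binds.
At P = 53: Qd = 223 - 3·53 = 64 and Qs = 5·53 - 113 = 152.
Producer surplus without the control is ½ · (42 - 22.6) · 97 = 940.9.
With the floor, 64 units are sold at 53. The supply price at Q = 64 is 35.4, so PS = ½ · [(53 - 22.6) + (53 - 35.4)] · 64 = 1536.
Change in producer surplus = 1536 - 940.9 = 595.1.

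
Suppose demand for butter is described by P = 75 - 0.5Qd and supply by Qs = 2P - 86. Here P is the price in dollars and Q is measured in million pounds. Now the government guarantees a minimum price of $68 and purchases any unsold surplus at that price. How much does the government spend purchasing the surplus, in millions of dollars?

2448

Rearranging demand gives Qd = 150 - 2P. Without the control the market clears where 150 - 2P = 2P - 86, i.e. P* = 59 and Q* = 32.
The floor of 68 is above the equilibrium price 59, so it binds.
At P = 68: Qd = 150 - 2·68 = 14 and Qs = 2·68 - 86 = 50.
Surplus = Qs - Qd = 36.
Government expenditure = surplus × support price = 36 × 68 = 2448.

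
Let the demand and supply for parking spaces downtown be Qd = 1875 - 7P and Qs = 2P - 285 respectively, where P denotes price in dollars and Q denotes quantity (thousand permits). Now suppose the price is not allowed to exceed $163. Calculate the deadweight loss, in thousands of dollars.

In a free market, 1875 - 7P = 2P - 285 gives the equilibrium P* = 240, Q* = 195.
The ceiling of 163 is below the equilibrium price 240, so it binds.
At P = 163: Qd = 1875 - 7·163 = 734 and Qs = 2·163 - 285 = 41.
Quantity traded falls to 41. At Q = 41 the demand price is (1875 - 41)/7 = 262 and the supply price is (285 + 41)/2 = 163.
Deadweight loss = ½ · (262 - 163) · (195 - 41) = ½ · 99 · 154 = 7623.

7623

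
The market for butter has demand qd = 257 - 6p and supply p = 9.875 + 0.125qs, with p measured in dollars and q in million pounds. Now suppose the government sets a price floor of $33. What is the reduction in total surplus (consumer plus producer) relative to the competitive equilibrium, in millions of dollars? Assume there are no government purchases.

425.25

Rearranging supply gives qs = 8p - 79. Setting quantity demanded equal to quantity supplied, 257 - 6p = 8p - 79, gives p* = 24 and q* = 113.
The floor of 33 is above the equilibrium price 24, so it binds.
At p = 33: qd = 257 - 6·33 = 59 and qs = 8·33 - 79 = 185.
Quantity traded falls to 59. At q = 59 the demand price is (257 - 59)/6 = 33 and the supply price is (79 + 59)/8 = 17.25.
Deadweight loss = ½ · (33 - 17.25) · (113 - 59) = ½ · 15.75 · 54 = 425.25.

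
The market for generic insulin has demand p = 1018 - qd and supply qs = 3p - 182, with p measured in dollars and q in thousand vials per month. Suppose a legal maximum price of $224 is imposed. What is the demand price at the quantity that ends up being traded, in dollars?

528

Rearranging demand gives qd = 1018 - p. In a free market, 1018 - p = 3p - 182 gives the equilibrium p* = 300, q* = 718.
Since 224 < 300, the ceiling is binding.
At p = 224: qd = 1018 - 224 = 794 and qs = 3·224 - 182 = 490.
Only 490 units reach the market. On the demand curve, the marginal buyer's willingness to pay at q = 490 is (1018 - 490) = 528.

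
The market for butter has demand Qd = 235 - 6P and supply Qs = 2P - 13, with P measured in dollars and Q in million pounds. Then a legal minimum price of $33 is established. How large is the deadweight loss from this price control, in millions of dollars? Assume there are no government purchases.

Setting quantity demanded equal to quantity supplied, 235 - 6P = 2P - 13, gives P* = 31 and Q* = 49.
The floor of 33 is above the equilibrium price 31, so it binds.
At P = 33: Qd = 235 - 6·33 = 37 and Qs = 2·33 - 13 = 53.
Quantity traded falls to 37. At Q = 37 the demand price is (235 - 37)/6 = 33 and the supply price is (13 + 37)/2 = 25.
Deadweight loss = ½ · (33 - 25) · (49 - 37) = ½ · 8 · 12 = 48.

48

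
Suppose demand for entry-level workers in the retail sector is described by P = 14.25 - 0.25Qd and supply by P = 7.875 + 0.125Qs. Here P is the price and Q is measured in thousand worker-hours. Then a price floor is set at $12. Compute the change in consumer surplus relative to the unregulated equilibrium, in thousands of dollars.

-26

Rearranging demand gives Qd = 57 - 4P; rearranging supply gives Qs = 8P - 63. Equilibrium: 57 - 4P = 8P - 63, so 120 = 12P and P* = 10, Q* = 17.
The floor of 12 is above the equilibrium price 10, so it binds.
At P = 12: Qd = 57 - 4·12 = 9 and Qs = 8·12 - 63 = 33.
Consumer surplus without the control is ½ · (14.25 - 10) · 17 = 36.125.
With the floor, consumers buy 9 units at 12, so CS = ½ · (14.25 - 12) · 9 = 10.125.
Change in consumer surplus = 10.125 - 36.125 = -26.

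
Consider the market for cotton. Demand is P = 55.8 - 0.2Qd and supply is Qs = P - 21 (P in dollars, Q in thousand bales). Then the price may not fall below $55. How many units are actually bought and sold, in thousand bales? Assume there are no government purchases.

Rearranging demand gives Qd = 279 - 5P. In a free market, 279 - 5P = P - 21 gives the equilibrium P* = 50, Q* = 29.
Because the floor (55) lies above the market-clearing price, it is binding.
At P = 55: Qd = 279 - 5·55 = 4 and Qs = 55 - 21 = 34.
The quantity actually transacted is the short side, demand: 4.

4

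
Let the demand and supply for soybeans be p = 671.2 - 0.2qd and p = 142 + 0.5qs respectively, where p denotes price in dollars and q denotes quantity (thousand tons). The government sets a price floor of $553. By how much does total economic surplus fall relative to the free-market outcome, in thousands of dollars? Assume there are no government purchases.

Rearranging demand gives qd = 3356 - 5p; rearranging supply gives qs = 2p - 284. In a free market, 3356 - 5p = 2p - 284 gives the equilibrium p* = 520, q* = 756.
Since 553 > 520, the floor is binding.
At p = 553: qd = 3356 - 5·553 = 591 and qs = 2·553 - 284 = 822.
Quantity traded falls to 591. At q = 591 the demand price is (3356 - 591)/5 = 553 and the supply price is (284 + 591)/2 = 437.5.
Deadweight loss = ½ · (553 - 437.5) · (756 - 591) = ½ · 115.5 · 165 = 9528.75.

9528.75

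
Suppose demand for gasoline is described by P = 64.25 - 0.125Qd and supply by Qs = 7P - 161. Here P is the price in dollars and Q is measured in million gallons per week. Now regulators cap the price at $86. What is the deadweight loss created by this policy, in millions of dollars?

Rearranging demand gives Qd = 514 - 8P. In a free market, 514 - 8P = 7P - 161 gives the equilibrium P* = 45, Q* = 154.
The ceiling of 86 is above the equilibrium price 45, so it is not binding; the market clears at P* = 45, Q* = 154.
Since the control does not bind, no trades are prevented and deadweight loss is zero.

0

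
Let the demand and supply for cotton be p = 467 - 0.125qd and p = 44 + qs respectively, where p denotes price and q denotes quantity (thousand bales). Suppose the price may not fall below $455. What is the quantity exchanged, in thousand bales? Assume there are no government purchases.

Rearranging demand gives qd = 3736 - 8p; rearranging supply gives qs = p - 44. In a free market, 3736 - 8p = p - 44 gives the equilibrium p* = 420, q* = 376.
The floor of 455 is above the equilibrium price 420, so it binds.
At p = 455: qd = 3736 - 8·455 = 96 and qs = 455 - 44 = 411.
The quantity actually transacted is the short side, demand: 96.

96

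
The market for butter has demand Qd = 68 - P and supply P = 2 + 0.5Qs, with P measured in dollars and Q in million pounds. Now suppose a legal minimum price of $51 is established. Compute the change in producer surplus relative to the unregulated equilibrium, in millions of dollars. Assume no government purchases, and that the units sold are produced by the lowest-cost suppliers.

Rearranging supply gives Qs = 2P - 4. Setting quantity demanded equal to quantity supplied, 68 - P = 2P - 4, gives P* = 24 and Q* = 44.
Since 51 > 24, the floor is binding.
At P = 51: Qd = 68 - 51 = 17 and Qs = 2·51 - 4 = 98.
Producer surplus without the control is ½ · (24 - 2) · 44 = 484.
With the floor, 17 units are sold at 51. The supply price at Q = 17 is 10.5, so PS = ½ · [(51 - 2) + (51 - 10.5)] · 17 = 760.75.
Change in producer surplus = 760.75 - 484 = 276.75.

276.75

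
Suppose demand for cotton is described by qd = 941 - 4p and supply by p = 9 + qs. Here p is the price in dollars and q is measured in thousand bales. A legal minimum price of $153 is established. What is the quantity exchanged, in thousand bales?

Rearranging supply gives qs = p - 9. Without the control the market clears where 941 - 4p = p - 9, i.e. p* = 190 and q* = 181.
The floor of 153 is below the equilibrium price 190, so it is not binding; the market clears at p* = 190, q* = 181.

181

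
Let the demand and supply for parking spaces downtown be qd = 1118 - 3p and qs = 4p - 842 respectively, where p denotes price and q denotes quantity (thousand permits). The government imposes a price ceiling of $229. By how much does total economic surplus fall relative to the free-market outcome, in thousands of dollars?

Setting quantity demanded equal to quantity supplied, 1118 - 3p = 4p - 842, gives p* = 280 and q* = 278.
Because the ceiling (229) lies below the market-clearing price, it is binding.
At p = 229: qd = 1118 - 3·229 = 431 and qs = 4·229 - 842 = 74.
Quantity traded falls to 74. At q = 74 the demand price is (1118 - 74)/3 = 348 and the supply price is (842 + 74)/4 = 229.
Deadweight loss = ½ · (348 - 229) · (278 - 74) = ½ · 119 · 204 = 12138.

12138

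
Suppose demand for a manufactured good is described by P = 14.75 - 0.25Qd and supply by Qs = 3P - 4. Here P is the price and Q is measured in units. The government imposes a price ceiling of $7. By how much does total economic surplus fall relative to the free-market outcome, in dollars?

Rearranging demand gives Qd = 59 - 4P. In a free market, 59 - 4P = 3P - 4 gives the equilibrium P* = 9, Q* = 23.
Because the ceiling (7) lies below the market-clearing price, it is binding.
At P = 7: Qd = 59 - 4·7 = 31 and Qs = 3·7 - 4 = 17.
Quantity traded falls to 17. At Q = 17 the demand price is (59 - 17)/4 = 10.5 and the supply price is (4 + 17)/3 = 7.
Deadweight loss = ½ · (10.5 - 7) · (23 - 17) = ½ · 3.5 · 6 = 10.5.

10.5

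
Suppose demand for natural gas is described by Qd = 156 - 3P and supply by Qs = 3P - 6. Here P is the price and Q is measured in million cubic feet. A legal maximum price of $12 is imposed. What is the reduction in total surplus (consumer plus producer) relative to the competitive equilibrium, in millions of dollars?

675

Setting quantity demanded equal to quantity supplied, 156 - 3P = 3P - 6, gives P* = 27 and Q* = 75.
Since 12 < 27, the ceiling is binding.
At P = 12: Qd = 156 - 3·12 = 120 and Qs = 3·12 - 6 = 30.
Quantity traded falls to 30. At Q = 30 the demand price is (156 - 30)/3 = 42 and the supply price is (6 + 30)/3 = 12.
Deadweight loss = ½ · (42 - 12) · (75 - 30) = ½ · 30 · 45 = 675.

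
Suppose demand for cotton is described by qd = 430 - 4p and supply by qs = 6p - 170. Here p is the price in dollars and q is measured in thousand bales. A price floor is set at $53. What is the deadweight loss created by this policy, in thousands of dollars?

0

In a free market, 430 - 4p = 6p - 170 gives the equilibrium p* = 60, q* = 190.
Since 53 is below p* = 60, the floor does not bind and the free-market outcome prevails.
Since the control does not bind, no trades are prevented and deadweight loss is zero.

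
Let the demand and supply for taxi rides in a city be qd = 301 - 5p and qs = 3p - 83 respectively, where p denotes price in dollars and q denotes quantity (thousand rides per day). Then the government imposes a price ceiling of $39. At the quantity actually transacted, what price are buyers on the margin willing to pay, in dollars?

53.4

Equilibrium: 301 - 5p = 3p - 83, so 384 = 8p and p* = 48, q* = 61.
Because the ceiling (39) lies below the market-clearing price, it is binding.
At p = 39: qd = 301 - 5·39 = 106 and qs = 3·39 - 83 = 34.
Only 34 units reach the market. On the demand curve, the marginal buyer's willingness to pay at q = 34 is (301 - 34)/5 = 53.4.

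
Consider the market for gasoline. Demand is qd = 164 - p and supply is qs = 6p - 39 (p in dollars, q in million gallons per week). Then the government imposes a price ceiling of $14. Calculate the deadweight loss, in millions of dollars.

In a free market, 164 - p = 6p - 39 gives the equilibrium p* = 29, q* = 135.
Since 14 < 29, the ceiling is binding.
At p = 14: qd = 164 - 14 = 150 and qs = 6·14 - 39 = 45.
Quantity traded falls to 45. At q = 45 the demand price is 164 - 45 = 119 and the supply price is (39 + 45)/6 = 14.
Deadweight loss = ½ · (119 - 14) · (135 - 45) = ½ · 105 · 90 = 4725.

4725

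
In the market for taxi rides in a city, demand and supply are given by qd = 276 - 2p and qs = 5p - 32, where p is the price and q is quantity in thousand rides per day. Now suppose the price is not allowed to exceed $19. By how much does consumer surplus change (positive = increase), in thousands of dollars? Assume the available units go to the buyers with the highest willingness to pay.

Without the control the market clears where 276 - 2p = 5p - 32, i.e. p* = 44 and q* = 188.
Since 19 < 44, the ceiling is binding.
At p = 19: qd = 276 - 2·19 = 238 and qs = 5·19 - 32 = 63.
Consumer surplus without the control is ½ · (138 - 44) · 188 = 8836.
With the ceiling, 63 units are sold at 19 (assume they go to the highest-value buyers). The demand price at q = 63 is 106.5, so CS = ½ · [(138 - 19) + (106.5 - 19)] · 63 = 6504.75.
Change in consumer surplus = 6504.75 - 8836 = -2331.25.

-2331.25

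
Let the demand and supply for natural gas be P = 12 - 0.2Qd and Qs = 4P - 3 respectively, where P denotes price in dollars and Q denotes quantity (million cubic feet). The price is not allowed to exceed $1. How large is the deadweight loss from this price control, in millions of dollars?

129.6

Rearranging demand gives Qd = 60 - 5P. Equilibrium: 60 - 5P = 4P - 3, so 63 = 9P and P* = 7, Q* = 25.
Since 1 < 7, the ceiling is binding.
At P = 1: Qd = 60 - 5·1 = 55 and Qs = 4·1 - 3 = 1.
Quantity traded falls to 1. At Q = 1 the demand price is (60 - 1)/5 = 11.8 and the supply price is (3 + 1)/4 = 1.
Deadweight loss = ½ · (11.8 - 1) · (25 - 1) = ½ · 10.8 · 24 = 129.6.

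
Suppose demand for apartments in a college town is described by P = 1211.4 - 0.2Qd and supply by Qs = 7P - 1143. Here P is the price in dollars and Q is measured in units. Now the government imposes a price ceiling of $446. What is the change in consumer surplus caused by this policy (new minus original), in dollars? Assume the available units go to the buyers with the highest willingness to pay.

Rearranging demand gives Qd = 6057 - 5P. In a free market, 6057 - 5P = 7P - 1143 gives the equilibrium P* = 600, Q* = 3057.
Because the ceiling (446) lies below the market-clearing price, it is binding.
At P = 446: Qd = 6057 - 5·446 = 3827 and Qs = 7·446 - 1143 = 1979.
Consumer surplus without the control is ½ · (1211.4 - 600) · 3057 = 934524.9.
With the ceiling, 1979 units are sold at 446 (assume they go to the highest-value buyers). The demand price at Q = 1979 is 815.6, so CS = ½ · [(1211.4 - 446) + (815.6 - 446)] · 1979 = 1123082.5.
Change in consumer surplus = 1123082.5 - 934524.9 = 188557.6.

188557.6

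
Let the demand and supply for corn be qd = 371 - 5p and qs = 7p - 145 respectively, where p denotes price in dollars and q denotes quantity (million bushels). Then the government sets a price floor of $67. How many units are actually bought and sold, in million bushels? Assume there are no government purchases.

In a free market, 371 - 5p = 7p - 145 gives the equilibrium p* = 43, q* = 156.
Since 67 > 43, the floor is binding.
At p = 67: qd = 371 - 5·67 = 36 and qs = 7·67 - 145 = 324.
The quantity actually transacted is the short side, demand: 36.

36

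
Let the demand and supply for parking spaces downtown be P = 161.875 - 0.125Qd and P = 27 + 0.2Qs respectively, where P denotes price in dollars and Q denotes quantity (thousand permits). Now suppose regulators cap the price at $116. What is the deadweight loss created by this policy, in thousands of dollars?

Rearranging demand gives Qd = 1295 - 8P; rearranging supply gives Qs = 5P - 135. Setting quantity demanded equal to quantity supplied, 1295 - 8P = 5P - 135, gives P* = 110 and Q* = 415.
The ceiling of 116 is above the equilibrium price 110, so it is not binding; the market clears at P* = 110, Q* = 415.
Since the control does not bind, no trades are prevented and deadweight loss is zero.

0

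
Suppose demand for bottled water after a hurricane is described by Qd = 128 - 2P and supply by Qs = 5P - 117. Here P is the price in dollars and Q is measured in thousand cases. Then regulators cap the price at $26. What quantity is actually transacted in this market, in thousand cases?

13

Equilibrium: 128 - 2P = 5P - 117, so 245 = 7P and P* = 35, Q* = 58.
The ceiling of 26 is below the equilibrium price 35, so it binds.
At P = 26: Qd = 128 - 2·26 = 76 and Qs = 5·26 - 117 = 13.
The quantity actually transacted is the short side, supply: 13.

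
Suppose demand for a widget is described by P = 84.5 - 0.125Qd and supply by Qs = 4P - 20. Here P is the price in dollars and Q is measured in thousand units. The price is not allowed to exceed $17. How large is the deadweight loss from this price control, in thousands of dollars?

5043

Rearranging demand gives Qd = 676 - 8P. Equilibrium: 676 - 8P = 4P - 20, so 696 = 12P and P* = 58, Q* = 212.
Since 17 < 58, the ceiling is binding.
At P = 17: Qd = 676 - 8·17 = 540 and Qs = 4·17 - 20 = 48.
Quantity traded falls to 48. At Q = 48 the demand price is (676 - 48)/8 = 78.5 and the supply price is (20 + 48)/4 = 17.
Deadweight loss = ½ · (78.5 - 17) · (212 - 48) = ½ · 61.5 · 164 = 5043.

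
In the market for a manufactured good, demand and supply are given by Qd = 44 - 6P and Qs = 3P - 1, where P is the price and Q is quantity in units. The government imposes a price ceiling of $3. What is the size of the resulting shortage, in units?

18

In a free market, 44 - 6P = 3P - 1 gives the equilibrium P* = 5, Q* = 14.
Because the ceiling (3) lies below the market-clearing price, it is binding.
At P = 3: Qd = 44 - 6·3 = 26 and Qs = 3·3 - 1 = 8.
Shortage = Qd - Qs = 26 - 8 = 18.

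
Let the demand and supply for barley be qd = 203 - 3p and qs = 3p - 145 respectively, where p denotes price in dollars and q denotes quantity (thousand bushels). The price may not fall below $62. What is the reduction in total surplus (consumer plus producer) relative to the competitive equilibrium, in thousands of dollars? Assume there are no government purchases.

48

In a free market, 203 - 3p = 3p - 145 gives the equilibrium p* = 58, q* = 29.
Since 62 > 58, the floor is binding.
At p = 62: qd = 203 - 3·62 = 17 and qs = 3·62 - 145 = 41.
Quantity traded falls to 17. At q = 17 the demand price is (203 - 17)/3 = 62 and the supply price is (145 + 17)/3 = 54.
Deadweight loss = ½ · (62 - 54) · (29 - 17) = ½ · 8 · 12 = 48.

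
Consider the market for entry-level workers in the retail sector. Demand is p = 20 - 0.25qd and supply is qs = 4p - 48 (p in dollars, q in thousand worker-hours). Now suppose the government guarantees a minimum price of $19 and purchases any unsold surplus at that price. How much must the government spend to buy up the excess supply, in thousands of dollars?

456

Rearranging demand gives qd = 80 - 4p. Equilibrium: 80 - 4p = 4p - 48, so 128 = 8p and p* = 16, q* = 16.
Since 19 > 16, the floor is binding.
At p = 19: qd = 80 - 4·19 = 4 and qs = 4·19 - 48 = 28.
Surplus = qs - qd = 24.
Government expenditure = surplus × support price = 24 × 19 = 456.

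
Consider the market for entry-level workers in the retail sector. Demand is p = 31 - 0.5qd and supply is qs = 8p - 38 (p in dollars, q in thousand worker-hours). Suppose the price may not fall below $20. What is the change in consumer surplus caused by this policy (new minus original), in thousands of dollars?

Rearranging demand gives qd = 62 - 2p. In a free market, 62 - 2p = 8p - 38 gives the equilibrium p* = 10, q* = 42.
The floor of 20 is above the equilibrium price 10, so it binds.
At p = 20: qd = 62 - 2·20 = 22 and qs = 8·20 - 38 = 122.
Consumer surplus without the control is ½ · (31 - 10) · 42 = 441.
With the floor, consumers buy 22 units at 20, so CS = ½ · (31 - 20) · 22 = 121.
Change in consumer surplus = 121 - 441 = -320.

-320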